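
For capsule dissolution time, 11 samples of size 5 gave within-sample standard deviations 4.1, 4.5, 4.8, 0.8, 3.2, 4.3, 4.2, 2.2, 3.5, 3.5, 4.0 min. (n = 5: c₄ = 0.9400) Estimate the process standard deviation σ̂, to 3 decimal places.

3.781

s̄ = (4.1 + 4.5 + 4.8 + 0.8 + 3.2 + 4.3 + 4.2 + 2.2 + 3.5 + 3.5 + 4.0) / 11 = 3.5545
σ̂ = s̄ / c₄ = 3.5545 / 0.9400 = 3.7814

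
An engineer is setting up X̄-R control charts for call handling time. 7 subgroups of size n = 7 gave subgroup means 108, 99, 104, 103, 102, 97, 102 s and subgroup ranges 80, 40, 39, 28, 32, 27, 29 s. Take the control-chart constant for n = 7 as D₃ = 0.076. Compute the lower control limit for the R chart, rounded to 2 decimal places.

R̄ = (80 + 40 + 39 + 28 + 32 + 27 + 29) / 7 = 275.0000 / 7 = 39.2857
LCL_R = D₃·R̄ = 0.076 × 39.2857 = 2.9857

2.99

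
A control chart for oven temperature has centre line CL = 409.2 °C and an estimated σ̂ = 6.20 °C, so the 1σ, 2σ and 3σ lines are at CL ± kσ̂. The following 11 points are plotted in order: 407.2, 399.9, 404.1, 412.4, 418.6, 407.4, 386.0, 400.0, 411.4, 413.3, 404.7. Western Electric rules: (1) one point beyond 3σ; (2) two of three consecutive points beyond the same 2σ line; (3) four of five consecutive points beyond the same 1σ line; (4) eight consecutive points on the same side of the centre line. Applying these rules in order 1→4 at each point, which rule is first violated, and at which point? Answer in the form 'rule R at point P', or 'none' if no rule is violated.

rule 1 at point 7

Zone of each point (C = within 1σ̂, B = 1σ̂–2σ̂, A = 2σ̂–3σ̂, * = beyond 3σ̂; sign = side of CL): 1:-C, 2:-B, 3:-C, 4:+C, 5:+B, 6:-C, 7:-*, 8:-B, 9:+C, 10:+C, 11:-C
Rule 1 (one point beyond the 3σ limits) is satisfied at point 7.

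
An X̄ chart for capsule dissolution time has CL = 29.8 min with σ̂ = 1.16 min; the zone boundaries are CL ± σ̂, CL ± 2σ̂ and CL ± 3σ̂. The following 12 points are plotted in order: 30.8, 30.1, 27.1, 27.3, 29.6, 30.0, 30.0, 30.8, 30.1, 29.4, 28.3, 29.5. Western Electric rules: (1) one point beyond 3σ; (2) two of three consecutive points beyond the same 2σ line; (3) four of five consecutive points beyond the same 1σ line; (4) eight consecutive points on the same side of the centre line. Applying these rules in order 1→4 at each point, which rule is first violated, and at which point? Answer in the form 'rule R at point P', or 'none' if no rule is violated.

Zone of each point (C = within 1σ̂, B = 1σ̂–2σ̂, A = 2σ̂–3σ̂, * = beyond 3σ̂; sign = side of CL): 1:+C, 2:+C, 3:-A, 4:-A, 5:-C, 6:+C, 7:+C, 8:+C, 9:+C, 10:-C, 11:-B, 12:-C
Rule 2 (two of three consecutive points beyond the same 2σ limit) is satisfied at point 4.

rule 2 at point 4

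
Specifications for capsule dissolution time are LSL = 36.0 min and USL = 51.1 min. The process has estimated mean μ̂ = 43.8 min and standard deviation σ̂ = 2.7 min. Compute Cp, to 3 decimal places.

0.932

Cp = (USL − LSL) / (6σ̂) = (51.1 − 36.0) / (6 × 2.7) = 15.1000 / 16.2000 = 0.9321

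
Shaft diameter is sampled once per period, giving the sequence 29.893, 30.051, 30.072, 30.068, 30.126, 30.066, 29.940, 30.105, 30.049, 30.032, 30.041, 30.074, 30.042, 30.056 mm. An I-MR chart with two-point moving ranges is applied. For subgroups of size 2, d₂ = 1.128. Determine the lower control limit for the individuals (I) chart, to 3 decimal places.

29.890

X̄ = (29.893 + 30.051 + 30.072 + 30.068 + 30.126 + 30.066 + 29.940 + 30.105 + 30.049 + 30.032 + 30.041 + 30.074 + 30.042 + 30.056) / 14 = 30.0439
Moving ranges: 0.158, 0.021, 0.004, 0.058, 0.060, 0.126, 0.165, 0.056, 0.017, 0.009, 0.033, 0.032, 0.014; M̄R̄ = 0.7530 / 13 = 0.0579
LCL = X̄ − 3·M̄R̄/d₂ = 30.0439 − 3 × 0.0579 / 1.128 = 29.8899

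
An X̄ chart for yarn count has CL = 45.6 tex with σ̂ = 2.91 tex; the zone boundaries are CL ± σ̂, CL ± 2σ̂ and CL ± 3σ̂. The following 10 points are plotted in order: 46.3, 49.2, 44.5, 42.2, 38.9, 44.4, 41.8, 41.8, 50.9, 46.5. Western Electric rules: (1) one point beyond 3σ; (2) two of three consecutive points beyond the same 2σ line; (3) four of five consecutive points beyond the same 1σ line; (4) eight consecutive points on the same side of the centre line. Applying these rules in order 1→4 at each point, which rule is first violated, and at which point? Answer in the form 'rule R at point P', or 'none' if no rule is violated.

Zone of each point (C = within 1σ̂, B = 1σ̂–2σ̂, A = 2σ̂–3σ̂, * = beyond 3σ̂; sign = side of CL): 1:+C, 2:+B, 3:-C, 4:-B, 5:-A, 6:-C, 7:-B, 8:-B, 9:+B, 10:+C
Rule 3 (four of five consecutive points beyond the same 1σ limit) is satisfied at point 8.

rule 3 at point 8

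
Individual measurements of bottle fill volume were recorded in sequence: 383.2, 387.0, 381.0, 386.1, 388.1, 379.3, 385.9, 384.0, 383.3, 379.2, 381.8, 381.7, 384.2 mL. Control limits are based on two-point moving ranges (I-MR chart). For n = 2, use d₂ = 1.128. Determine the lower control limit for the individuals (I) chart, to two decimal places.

X̄ = (383.2 + 387.0 + 381.0 + 386.1 + 388.1 + 379.3 + 385.9 + 384.0 + 383.3 + 379.2 + 381.8 + 381.7 + 384.2) / 13 = 383.4462
Moving ranges: 3.8, 6.0, 5.1, 2.0, 8.8, 6.6, 1.9, 0.7, 4.1, 2.6, 0.1, 2.5; M̄R̄ = 44.2000 / 12 = 3.6833
LCL = X̄ − 3·M̄R̄/d₂ = 383.4462 − 3 × 3.6833 / 1.128 = 373.6501

373.65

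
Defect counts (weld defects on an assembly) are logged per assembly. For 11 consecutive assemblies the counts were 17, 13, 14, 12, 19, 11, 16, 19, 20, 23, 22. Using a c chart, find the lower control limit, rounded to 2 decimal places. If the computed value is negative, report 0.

c̄ = (17 + 13 + 14 + 12 + 19 + 11 + 16 + 19 + 20 + 23 + 22) / 11 = 186 / 11 = 16.9091
LCL = c̄ − 3√c̄ = 16.9091 − 3 × 4.1121 = 4.5729

4.57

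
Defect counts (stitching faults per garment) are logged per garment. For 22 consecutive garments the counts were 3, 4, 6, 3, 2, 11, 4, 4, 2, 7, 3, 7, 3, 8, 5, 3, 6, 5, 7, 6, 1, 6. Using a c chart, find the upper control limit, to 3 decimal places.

11.403

c̄ = (3 + 4 + 6 + 3 + 2 + 11 + 4 + 4 + 2 + 7 + 3 + 7 + 3 + 8 + 5 + 3 + 6 + 5 + 7 + 6 + 1 + 6) / 22 = 106 / 22 = 4.8182
UCL = c̄ + 3√c̄ = 4.8182 + 3 × √4.8182 = 4.8182 + 3 × 2.1950 = 11.4033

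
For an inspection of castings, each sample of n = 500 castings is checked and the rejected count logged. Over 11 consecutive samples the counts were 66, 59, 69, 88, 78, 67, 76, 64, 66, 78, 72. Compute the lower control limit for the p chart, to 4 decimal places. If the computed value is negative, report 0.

p̄ = Σdᵢ / (k·n) = 783 / (11 × 500) = 0.14236
LCL = p̄ − 3·√(p̄(1−p̄)/n) = 0.14236 − 3 × 0.01563 = 0.09548

0.0955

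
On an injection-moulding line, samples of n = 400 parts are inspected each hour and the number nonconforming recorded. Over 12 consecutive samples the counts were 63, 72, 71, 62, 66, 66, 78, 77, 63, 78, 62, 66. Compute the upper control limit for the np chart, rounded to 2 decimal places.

p̄ = Σdᵢ / (k·n) = 824 / (12 × 400) = 0.17167
UCL = np̄ + 3·√(np̄(1−p̄)) = 68.6667 + 3 × √(68.6667×0.82833) = 68.6667 + 3 × 7.5418 = 91.2921

91.29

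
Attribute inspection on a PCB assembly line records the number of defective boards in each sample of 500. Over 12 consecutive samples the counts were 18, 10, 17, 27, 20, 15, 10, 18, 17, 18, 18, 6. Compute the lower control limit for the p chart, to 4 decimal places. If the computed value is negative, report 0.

p̄ = Σdᵢ / (k·n) = 194 / (12 × 500) = 0.03233
LCL = p̄ − 3·√(p̄(1−p̄)/n) = 0.03233 − 3 × 0.00791 = 0.00860

0.0086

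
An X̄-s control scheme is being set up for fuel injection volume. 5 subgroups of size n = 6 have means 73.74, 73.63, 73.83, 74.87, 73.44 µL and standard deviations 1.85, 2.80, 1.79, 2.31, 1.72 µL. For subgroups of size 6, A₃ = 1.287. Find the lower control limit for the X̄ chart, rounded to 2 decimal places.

X̄̄ = (73.74 + 73.63 + 73.83 + 74.87 + 73.44) / 5 = 73.9020
s̄ = (1.85 + 2.80 + 1.79 + 2.31 + 1.72) / 5 = 2.0940
LCL = X̄̄ − A₃·s̄ = 73.9020 − 1.287 × 2.0940 = 71.2070

71.21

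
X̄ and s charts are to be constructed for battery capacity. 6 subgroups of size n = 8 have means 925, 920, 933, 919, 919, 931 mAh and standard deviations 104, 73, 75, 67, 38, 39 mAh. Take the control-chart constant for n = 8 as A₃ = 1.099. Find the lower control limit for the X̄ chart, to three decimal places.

851.966

X̄̄ = (925 + 920 + 933 + 919 + 919 + 931) / 6 = 924.5000
s̄ = (104 + 73 + 75 + 67 + 38 + 39) / 6 = 66.0000
LCL = X̄̄ − A₃·s̄ = 924.5000 − 1.099 × 66.0000 = 851.9660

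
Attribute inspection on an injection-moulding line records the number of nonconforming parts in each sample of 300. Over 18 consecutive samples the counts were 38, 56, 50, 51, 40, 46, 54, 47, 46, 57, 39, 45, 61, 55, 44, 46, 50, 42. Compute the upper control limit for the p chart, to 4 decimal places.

0.2241

p̄ = Σdᵢ / (k·n) = 867 / (18 × 300) = 0.16056
UCL = p̄ + 3·√(p̄(1−p̄)/n) = 0.16056 + 3 × √(0.16056×0.83944/300) = 0.16056 + 3 × 0.02120 = 0.22414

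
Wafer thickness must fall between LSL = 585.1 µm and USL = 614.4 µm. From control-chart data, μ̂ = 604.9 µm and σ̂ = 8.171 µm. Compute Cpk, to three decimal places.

0.388

Cpu = (USL − μ̂) / (3σ̂) = (614.4 − 604.9) / (3 × 8.171) = 0.3875; Cpl = (μ̂ − LSL) / (3σ̂) = (604.9 − 585.1) / (3 × 8.171) = 0.8077; Cpk = min(Cpu, Cpl) = 0.3875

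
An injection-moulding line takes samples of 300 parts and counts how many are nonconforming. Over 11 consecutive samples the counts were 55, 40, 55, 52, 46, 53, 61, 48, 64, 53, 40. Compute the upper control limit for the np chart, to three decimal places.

p̄ = Σdᵢ / (k·n) = 567 / (11 × 300) = 0.17182
UCL = np̄ + 3·√(np̄(1−p̄)) = 51.5455 + 3 × √(51.5455×0.82818) = 51.5455 + 3 × 6.5337 = 71.1465

71.147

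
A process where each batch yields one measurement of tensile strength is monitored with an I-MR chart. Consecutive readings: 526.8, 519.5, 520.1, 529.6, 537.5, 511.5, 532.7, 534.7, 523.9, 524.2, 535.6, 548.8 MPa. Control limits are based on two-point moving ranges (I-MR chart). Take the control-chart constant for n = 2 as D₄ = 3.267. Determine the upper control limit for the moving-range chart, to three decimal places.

32.729

Moving ranges: 7.3, 0.6, 9.5, 7.9, 26.0, 21.2, 2.0, 10.8, 0.3, 11.4, 13.2; M̄R̄ = 110.2000 / 11 = 10.0182
UCL_MR = D₄·M̄R̄ = 3.267 × 10.0182 = 32.7294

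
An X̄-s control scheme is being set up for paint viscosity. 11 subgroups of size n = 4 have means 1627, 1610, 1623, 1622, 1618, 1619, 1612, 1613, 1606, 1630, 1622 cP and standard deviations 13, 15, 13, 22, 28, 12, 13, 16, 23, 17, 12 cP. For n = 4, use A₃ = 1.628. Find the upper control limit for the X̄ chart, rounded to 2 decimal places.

X̄̄ = (1627 + 1610 + 1623 + 1622 + 1618 + 1619 + 1612 + 1613 + 1606 + 1630 + 1622) / 11 = 1618.3636
s̄ = (13 + 15 + 13 + 22 + 28 + 12 + 13 + 16 + 23 + 17 + 12) / 11 = 16.7273
UCL = X̄̄ + A₃·s̄ = 1618.3636 + 1.628 × 16.7273 = 1645.5956

1645.60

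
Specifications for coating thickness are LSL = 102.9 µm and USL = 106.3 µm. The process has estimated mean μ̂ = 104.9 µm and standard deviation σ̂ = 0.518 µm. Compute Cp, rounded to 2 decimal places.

1.09

Cp = (USL − LSL) / (6σ̂) = (106.3 − 102.9) / (6 × 0.518) = 3.4000 / 3.1080 = 1.0940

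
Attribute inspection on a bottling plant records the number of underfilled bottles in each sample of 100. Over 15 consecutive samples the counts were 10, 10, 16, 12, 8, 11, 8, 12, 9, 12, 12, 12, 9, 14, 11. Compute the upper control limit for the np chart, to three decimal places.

20.478

p̄ = Σdᵢ / (k·n) = 166 / (15 × 100) = 0.11067
UCL = np̄ + 3·√(np̄(1−p̄)) = 11.0667 + 3 × √(11.0667×0.88933) = 11.0667 + 3 × 3.1372 = 20.4782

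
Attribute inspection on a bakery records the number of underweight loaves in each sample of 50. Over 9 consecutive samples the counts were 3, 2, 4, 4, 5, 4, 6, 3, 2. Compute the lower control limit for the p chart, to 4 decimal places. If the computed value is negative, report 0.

0.0000

p̄ = Σdᵢ / (k·n) = 33 / (9 × 50) = 0.07333
LCL = p̄ − 3·√(p̄(1−p̄)/n) = 0.07333 − 3 × 0.03687 = -0.03727 → 0 (negative, so LCL = 0)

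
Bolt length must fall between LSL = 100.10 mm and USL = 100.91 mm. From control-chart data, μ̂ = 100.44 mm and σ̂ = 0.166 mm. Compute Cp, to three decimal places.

Cp = (USL − LSL) / (6σ̂) = (100.91 − 100.10) / (6 × 0.166) = 0.8100 / 0.9960 = 0.8133

0.813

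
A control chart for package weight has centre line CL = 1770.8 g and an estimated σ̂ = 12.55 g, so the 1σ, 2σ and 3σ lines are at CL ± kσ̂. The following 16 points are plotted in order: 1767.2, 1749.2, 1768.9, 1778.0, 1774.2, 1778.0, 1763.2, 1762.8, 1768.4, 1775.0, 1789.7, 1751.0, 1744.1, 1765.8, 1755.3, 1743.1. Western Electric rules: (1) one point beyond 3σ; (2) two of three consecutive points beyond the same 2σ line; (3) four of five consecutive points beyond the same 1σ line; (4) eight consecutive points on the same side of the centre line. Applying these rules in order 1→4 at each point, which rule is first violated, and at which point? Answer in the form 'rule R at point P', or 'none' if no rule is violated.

rule 3 at point 16

Zone of each point (C = within 1σ̂, B = 1σ̂–2σ̂, A = 2σ̂–3σ̂, * = beyond 3σ̂; sign = side of CL): 1:-C, 2:-B, 3:-C, 4:+C, 5:+C, 6:+C, 7:-C, 8:-C, 9:-C, 10:+C, 11:+B, 12:-B, 13:-A, 14:-C, 15:-B, 16:-A
Rule 3 (four of five consecutive points beyond the same 1σ limit) is satisfied at point 16.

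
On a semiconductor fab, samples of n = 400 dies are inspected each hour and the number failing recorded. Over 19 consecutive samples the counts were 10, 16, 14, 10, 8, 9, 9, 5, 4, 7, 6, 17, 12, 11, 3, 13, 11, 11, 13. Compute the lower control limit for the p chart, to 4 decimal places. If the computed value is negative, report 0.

p̄ = Σdᵢ / (k·n) = 189 / (19 × 400) = 0.02487
LCL = p̄ − 3·√(p̄(1−p̄)/n) = 0.02487 − 3 × 0.00779 = 0.00151

0.0015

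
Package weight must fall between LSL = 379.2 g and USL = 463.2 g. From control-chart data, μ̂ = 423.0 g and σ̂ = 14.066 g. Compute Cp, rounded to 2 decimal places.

1.00

Cp = (USL − LSL) / (6σ̂) = (463.2 − 379.2) / (6 × 14.066) = 84.0000 / 84.3960 = 0.9953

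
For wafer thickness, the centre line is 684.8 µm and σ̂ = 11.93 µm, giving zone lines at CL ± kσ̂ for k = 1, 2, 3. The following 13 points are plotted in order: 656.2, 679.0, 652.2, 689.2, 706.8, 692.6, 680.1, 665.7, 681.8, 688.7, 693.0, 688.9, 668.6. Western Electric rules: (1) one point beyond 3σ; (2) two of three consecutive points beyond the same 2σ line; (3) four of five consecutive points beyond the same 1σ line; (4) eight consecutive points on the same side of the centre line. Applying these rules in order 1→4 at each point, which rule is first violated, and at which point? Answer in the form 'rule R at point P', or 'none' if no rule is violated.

Zone of each point (C = within 1σ̂, B = 1σ̂–2σ̂, A = 2σ̂–3σ̂, * = beyond 3σ̂; sign = side of CL): 1:-A, 2:-C, 3:-A, 4:+C, 5:+B, 6:+C, 7:-C, 8:-B, 9:-C, 10:+C, 11:+C, 12:+C, 13:-B
Rule 2 (two of three consecutive points beyond the same 2σ limit) is satisfied at point 3.

rule 2 at point 3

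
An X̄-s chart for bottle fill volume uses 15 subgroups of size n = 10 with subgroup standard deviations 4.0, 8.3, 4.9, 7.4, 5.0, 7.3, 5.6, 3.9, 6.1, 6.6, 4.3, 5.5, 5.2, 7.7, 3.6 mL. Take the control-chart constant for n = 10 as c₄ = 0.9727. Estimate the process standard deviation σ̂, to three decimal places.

s̄ = (4.0 + 8.3 + 4.9 + 7.4 + 5.0 + 7.3 + 5.6 + 3.9 + 6.1 + 6.6 + 4.3 + 5.5 + 5.2 + 7.7 + 3.6) / 15 = 5.6933
σ̂ = s̄ / c₄ = 5.6933 / 0.9727 = 5.8531

5.853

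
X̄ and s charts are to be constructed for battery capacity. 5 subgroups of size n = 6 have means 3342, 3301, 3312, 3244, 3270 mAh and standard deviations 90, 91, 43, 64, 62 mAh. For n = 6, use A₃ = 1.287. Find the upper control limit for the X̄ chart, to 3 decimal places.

X̄̄ = (3342 + 3301 + 3312 + 3244 + 3270) / 5 = 3293.8000
s̄ = (90 + 91 + 43 + 64 + 62) / 5 = 70.0000
UCL = X̄̄ + A₃·s̄ = 3293.8000 + 1.287 × 70.0000 = 3383.8900

3383.890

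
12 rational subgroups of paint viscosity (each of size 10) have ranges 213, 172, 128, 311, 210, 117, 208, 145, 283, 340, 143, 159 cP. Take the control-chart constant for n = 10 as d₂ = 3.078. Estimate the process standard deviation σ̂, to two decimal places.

65.76

R̄ = (213 + 172 + 128 + 311 + 210 + 117 + 208 + 145 + 283 + 340 + 143 + 159) / 12 = 202.4167
σ̂ = R̄ / d₂ = 202.4167 / 3.078 = 65.7624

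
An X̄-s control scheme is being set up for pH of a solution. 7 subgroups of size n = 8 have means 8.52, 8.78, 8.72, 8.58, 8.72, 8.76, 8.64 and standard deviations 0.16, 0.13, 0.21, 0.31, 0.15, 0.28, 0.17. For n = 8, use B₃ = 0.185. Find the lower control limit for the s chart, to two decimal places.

0.04

s̄ = (0.16 + 0.13 + 0.21 + 0.31 + 0.15 + 0.28 + 0.17) / 7 = 0.2014
LCL_s = B₃·s̄ = 0.185 × 0.2014 = 0.0373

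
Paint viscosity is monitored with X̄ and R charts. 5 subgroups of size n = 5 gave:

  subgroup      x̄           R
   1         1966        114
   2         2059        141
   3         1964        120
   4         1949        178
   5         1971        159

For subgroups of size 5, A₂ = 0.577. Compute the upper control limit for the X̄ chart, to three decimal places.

X̄̄ = (1966 + 2059 + 1964 + 1949 + 1971) / 5 = 9909.0000 / 5 = 1981.8000
R̄ = (114 + 141 + 120 + 178 + 159) / 5 = 712.0000 / 5 = 142.4000
UCL = X̄̄ + A₂·R̄ = 1981.8000 + 0.577 × 142.4000 = 2063.9648

2063.965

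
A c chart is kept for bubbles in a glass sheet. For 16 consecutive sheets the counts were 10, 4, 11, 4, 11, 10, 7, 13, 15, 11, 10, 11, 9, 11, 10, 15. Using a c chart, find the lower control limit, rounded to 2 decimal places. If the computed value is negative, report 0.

c̄ = (10 + 4 + 11 + 4 + 11 + 10 + 7 + 13 + 15 + 11 + 10 + 11 + 9 + 11 + 10 + 15) / 16 = 162 / 16 = 10.1250
LCL = c̄ − 3√c̄ = 10.1250 − 3 × 3.1820 = 0.5791

0.58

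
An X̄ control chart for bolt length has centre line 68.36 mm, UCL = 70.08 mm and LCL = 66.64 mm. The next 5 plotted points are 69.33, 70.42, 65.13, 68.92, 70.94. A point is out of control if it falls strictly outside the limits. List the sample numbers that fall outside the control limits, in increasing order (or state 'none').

Compare each point to [66.64, 70.08]: sample 2 = 70.42 > UCL; sample 3 = 65.13 < LCL; sample 5 = 70.94 > UCL.

2, 3, 5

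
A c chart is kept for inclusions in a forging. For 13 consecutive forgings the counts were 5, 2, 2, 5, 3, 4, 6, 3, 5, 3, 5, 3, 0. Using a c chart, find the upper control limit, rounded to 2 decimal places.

c̄ = (5 + 2 + 2 + 5 + 3 + 4 + 6 + 3 + 5 + 3 + 5 + 3 + 0) / 13 = 46 / 13 = 3.5385
UCL = c̄ + 3√c̄ = 3.5385 + 3 × √3.5385 = 3.5385 + 3 × 1.8811 = 9.1817

9.18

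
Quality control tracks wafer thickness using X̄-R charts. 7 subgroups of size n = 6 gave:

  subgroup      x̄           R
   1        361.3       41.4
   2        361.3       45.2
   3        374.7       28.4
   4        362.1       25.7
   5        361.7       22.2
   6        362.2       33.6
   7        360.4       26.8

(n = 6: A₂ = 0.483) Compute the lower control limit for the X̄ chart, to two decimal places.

347.98

X̄̄ = (361.3 + 361.3 + 374.7 + 362.1 + 361.7 + 362.2 + 360.4) / 7 = 2543.7000 / 7 = 363.3857
R̄ = (41.4 + 45.2 + 28.4 + 25.7 + 22.2 + 33.6 + 26.8) / 7 = 223.3000 / 7 = 31.9000
LCL = X̄̄ − A₂·R̄ = 363.3857 − 0.483 × 31.9000 = 347.9780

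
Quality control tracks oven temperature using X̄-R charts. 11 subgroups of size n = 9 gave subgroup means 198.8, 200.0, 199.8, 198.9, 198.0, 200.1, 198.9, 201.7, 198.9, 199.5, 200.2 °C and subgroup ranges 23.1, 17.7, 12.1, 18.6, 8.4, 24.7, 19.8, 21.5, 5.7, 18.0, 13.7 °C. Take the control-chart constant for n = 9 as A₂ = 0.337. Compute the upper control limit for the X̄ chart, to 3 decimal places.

205.143

X̄̄ = (198.8 + 200.0 + 199.8 + 198.9 + 198.0 + 200.1 + 198.9 + 201.7 + 198.9 + 199.5 + 200.2) / 11 = 2194.8000 / 11 = 199.5273
R̄ = (23.1 + 17.7 + 12.1 + 18.6 + 8.4 + 24.7 + 19.8 + 21.5 + 5.7 + 18.0 + 13.7) / 11 = 183.3000 / 11 = 16.6636
UCL = X̄̄ + A₂·R̄ = 199.5273 + 0.337 × 16.6636 = 205.1429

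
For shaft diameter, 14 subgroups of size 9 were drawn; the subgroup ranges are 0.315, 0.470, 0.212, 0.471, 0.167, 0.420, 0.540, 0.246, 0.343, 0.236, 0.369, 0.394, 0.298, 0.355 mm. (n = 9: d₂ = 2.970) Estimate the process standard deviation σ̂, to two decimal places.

0.12

R̄ = (0.315 + 0.470 + 0.212 + 0.471 + 0.167 + 0.420 + 0.540 + 0.246 + 0.343 + 0.236 + 0.369 + 0.394 + 0.298 + 0.355) / 14 = 0.3454
σ̂ = R̄ / d₂ = 0.3454 / 2.970 = 0.1163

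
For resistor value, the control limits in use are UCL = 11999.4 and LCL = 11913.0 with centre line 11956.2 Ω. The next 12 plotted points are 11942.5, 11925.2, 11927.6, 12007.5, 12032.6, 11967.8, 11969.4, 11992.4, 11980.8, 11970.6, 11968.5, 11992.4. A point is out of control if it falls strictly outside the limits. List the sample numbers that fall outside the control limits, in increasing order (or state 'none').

Compare each point to [11913.0, 11999.4]: sample 4 = 12007.5 > UCL; sample 5 = 12032.6 > UCL.

4, 5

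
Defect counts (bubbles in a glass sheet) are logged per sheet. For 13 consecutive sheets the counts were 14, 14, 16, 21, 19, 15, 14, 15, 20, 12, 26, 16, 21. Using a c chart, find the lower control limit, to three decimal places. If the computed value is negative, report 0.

c̄ = (14 + 14 + 16 + 21 + 19 + 15 + 14 + 15 + 20 + 12 + 26 + 16 + 21) / 13 = 223 / 13 = 17.1538
LCL = c̄ − 3√c̄ = 17.1538 − 3 × 4.1417 = 4.7287

4.729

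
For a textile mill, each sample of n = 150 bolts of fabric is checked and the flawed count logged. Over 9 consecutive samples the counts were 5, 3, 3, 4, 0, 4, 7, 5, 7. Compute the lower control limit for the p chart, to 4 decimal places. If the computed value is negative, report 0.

0.0000

p̄ = Σdᵢ / (k·n) = 38 / (9 × 150) = 0.02815
LCL = p̄ − 3·√(p̄(1−p̄)/n) = 0.02815 − 3 × 0.01350 = -0.01237 → 0 (negative, so LCL = 0)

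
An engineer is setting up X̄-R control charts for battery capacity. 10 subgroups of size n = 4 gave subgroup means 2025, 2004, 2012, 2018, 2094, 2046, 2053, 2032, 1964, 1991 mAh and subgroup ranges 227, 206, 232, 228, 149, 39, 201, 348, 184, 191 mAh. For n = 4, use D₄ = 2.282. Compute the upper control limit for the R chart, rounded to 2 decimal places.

457.54

R̄ = (227 + 206 + 232 + 228 + 149 + 39 + 201 + 348 + 184 + 191) / 10 = 2005.0000 / 10 = 200.5000
UCL_R = D₄·R̄ = 2.282 × 200.5000 = 457.5410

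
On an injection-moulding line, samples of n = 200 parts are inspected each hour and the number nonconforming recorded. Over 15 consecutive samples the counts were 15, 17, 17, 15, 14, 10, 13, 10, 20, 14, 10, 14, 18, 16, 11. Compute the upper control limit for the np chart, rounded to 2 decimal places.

p̄ = Σdᵢ / (k·n) = 214 / (15 × 200) = 0.07133
UCL = np̄ + 3·√(np̄(1−p̄)) = 14.2667 + 3 × √(14.2667×0.92867) = 14.2667 + 3 × 3.6399 = 25.1864

25.19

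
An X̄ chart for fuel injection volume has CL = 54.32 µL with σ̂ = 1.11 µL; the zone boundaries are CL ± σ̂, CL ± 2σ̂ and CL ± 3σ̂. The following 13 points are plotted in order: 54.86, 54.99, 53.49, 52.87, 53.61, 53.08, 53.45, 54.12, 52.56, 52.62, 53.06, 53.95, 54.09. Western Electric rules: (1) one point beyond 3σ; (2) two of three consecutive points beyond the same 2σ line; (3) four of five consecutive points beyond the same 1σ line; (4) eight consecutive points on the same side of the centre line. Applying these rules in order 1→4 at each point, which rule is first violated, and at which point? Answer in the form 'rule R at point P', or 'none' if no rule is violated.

Zone of each point (C = within 1σ̂, B = 1σ̂–2σ̂, A = 2σ̂–3σ̂, * = beyond 3σ̂; sign = side of CL): 1:+C, 2:+C, 3:-C, 4:-B, 5:-C, 6:-B, 7:-C, 8:-C, 9:-B, 10:-B, 11:-B, 12:-C, 13:-C
Rule 4 (eight consecutive points on the same side of the centre line) is satisfied at point 10.

rule 4 at point 10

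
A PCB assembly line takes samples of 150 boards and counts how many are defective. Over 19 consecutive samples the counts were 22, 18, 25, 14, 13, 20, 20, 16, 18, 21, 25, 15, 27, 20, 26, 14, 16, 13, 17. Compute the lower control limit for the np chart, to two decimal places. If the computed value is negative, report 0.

6.74

p̄ = Σdᵢ / (k·n) = 360 / (19 × 150) = 0.12632
LCL = np̄ − 3·√(np̄(1−p̄)) = 18.9474 − 3 × 4.0687 = 6.7414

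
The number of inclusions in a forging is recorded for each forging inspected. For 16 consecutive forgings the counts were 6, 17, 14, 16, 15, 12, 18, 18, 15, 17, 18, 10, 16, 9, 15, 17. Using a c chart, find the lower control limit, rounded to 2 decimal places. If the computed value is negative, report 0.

3.11

c̄ = (6 + 17 + 14 + 16 + 15 + 12 + 18 + 18 + 15 + 17 + 18 + 10 + 16 + 9 + 15 + 17) / 16 = 233 / 16 = 14.5625
LCL = c̄ − 3√c̄ = 14.5625 − 3 × 3.8161 = 3.1142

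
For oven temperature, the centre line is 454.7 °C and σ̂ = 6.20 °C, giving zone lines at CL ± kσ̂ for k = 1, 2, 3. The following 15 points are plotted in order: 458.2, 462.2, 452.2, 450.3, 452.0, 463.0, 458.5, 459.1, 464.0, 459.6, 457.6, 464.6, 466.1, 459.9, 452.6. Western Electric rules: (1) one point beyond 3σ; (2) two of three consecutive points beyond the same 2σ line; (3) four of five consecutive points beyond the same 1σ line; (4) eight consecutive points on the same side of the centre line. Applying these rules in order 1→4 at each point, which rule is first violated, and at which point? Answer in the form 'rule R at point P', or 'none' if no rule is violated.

Zone of each point (C = within 1σ̂, B = 1σ̂–2σ̂, A = 2σ̂–3σ̂, * = beyond 3σ̂; sign = side of CL): 1:+C, 2:+B, 3:-C, 4:-C, 5:-C, 6:+B, 7:+C, 8:+C, 9:+B, 10:+C, 11:+C, 12:+B, 13:+B, 14:+C, 15:-C
Rule 4 (eight consecutive points on the same side of the centre line) is satisfied at point 13.

rule 4 at point 13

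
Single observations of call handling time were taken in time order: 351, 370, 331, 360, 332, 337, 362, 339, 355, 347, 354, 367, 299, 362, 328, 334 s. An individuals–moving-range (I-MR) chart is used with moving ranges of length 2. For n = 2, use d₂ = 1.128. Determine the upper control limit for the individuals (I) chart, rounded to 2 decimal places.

413.41

X̄ = (351 + 370 + 331 + 360 + 332 + 337 + 362 + 339 + 355 + 347 + 354 + 367 + 299 + 362 + 328 + 334) / 16 = 345.5000
Moving ranges: 19, 39, 29, 28, 5, 25, 23, 16, 8, 7, 13, 68, 63, 34, 6; M̄R̄ = 383.0000 / 15 = 25.5333
UCL = X̄ + 3·M̄R̄/d₂ = 345.5000 + 3 × 25.5333 / 1.128 = 413.4078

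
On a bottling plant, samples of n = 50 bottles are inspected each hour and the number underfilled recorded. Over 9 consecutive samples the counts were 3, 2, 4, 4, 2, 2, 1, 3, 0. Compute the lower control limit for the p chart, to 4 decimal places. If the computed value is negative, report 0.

0.0000

p̄ = Σdᵢ / (k·n) = 21 / (9 × 50) = 0.04667
LCL = p̄ − 3·√(p̄(1−p̄)/n) = 0.04667 − 3 × 0.02983 = -0.04282 → 0 (negative, so LCL = 0)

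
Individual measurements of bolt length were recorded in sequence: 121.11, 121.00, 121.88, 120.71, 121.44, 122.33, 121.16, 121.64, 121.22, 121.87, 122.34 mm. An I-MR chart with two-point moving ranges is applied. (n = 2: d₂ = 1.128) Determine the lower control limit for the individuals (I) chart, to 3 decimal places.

119.664

X̄ = (121.11 + 121.00 + 121.88 + 120.71 + 121.44 + 122.33 + 121.16 + 121.64 + 121.22 + 121.87 + 122.34) / 11 = 121.5182
Moving ranges: 0.11, 0.88, 1.17, 0.73, 0.89, 1.17, 0.48, 0.42, 0.65, 0.47; M̄R̄ = 6.9700 / 10 = 0.6970
LCL = X̄ − 3·M̄R̄/d₂ = 121.5182 − 3 × 0.6970 / 1.128 = 119.6645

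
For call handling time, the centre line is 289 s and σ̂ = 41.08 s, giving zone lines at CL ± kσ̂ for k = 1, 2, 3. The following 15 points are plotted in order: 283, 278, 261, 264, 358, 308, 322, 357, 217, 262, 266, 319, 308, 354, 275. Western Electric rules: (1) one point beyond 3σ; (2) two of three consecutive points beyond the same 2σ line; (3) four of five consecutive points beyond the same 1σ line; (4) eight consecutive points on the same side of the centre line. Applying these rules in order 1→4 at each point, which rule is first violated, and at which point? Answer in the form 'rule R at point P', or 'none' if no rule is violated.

Zone of each point (C = within 1σ̂, B = 1σ̂–2σ̂, A = 2σ̂–3σ̂, * = beyond 3σ̂; sign = side of CL): 1:-C, 2:-C, 3:-C, 4:-C, 5:+B, 6:+C, 7:+C, 8:+B, 9:-B, 10:-C, 11:-C, 12:+C, 13:+C, 14:+B, 15:-C
No rule fires across all 15 points.

none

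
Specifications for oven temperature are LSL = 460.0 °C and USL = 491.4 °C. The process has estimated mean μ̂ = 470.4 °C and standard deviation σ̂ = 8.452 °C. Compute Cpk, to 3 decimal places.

0.410

Cpu = (USL − μ̂) / (3σ̂) = (491.4 − 470.4) / (3 × 8.452) = 0.8282; Cpl = (μ̂ − LSL) / (3σ̂) = (470.4 − 460.0) / (3 × 8.452) = 0.4102; Cpk = min(Cpu, Cpl) = 0.4102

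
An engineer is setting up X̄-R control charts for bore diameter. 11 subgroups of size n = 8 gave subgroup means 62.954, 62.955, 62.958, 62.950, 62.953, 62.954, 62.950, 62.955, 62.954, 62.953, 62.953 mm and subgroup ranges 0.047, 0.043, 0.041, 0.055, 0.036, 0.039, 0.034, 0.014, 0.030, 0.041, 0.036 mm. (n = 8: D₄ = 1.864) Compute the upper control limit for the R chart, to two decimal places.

0.07

R̄ = (0.047 + 0.043 + 0.041 + 0.055 + 0.036 + 0.039 + 0.034 + 0.014 + 0.030 + 0.041 + 0.036) / 11 = 0.4160 / 11 = 0.0378
UCL_R = D₄·R̄ = 1.864 × 0.0378 = 0.0705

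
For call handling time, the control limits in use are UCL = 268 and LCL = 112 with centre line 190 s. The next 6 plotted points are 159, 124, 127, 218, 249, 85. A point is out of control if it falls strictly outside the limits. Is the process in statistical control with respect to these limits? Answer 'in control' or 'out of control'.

Compare each point to [112, 268]: sample 6 = 85 < LCL.

out of control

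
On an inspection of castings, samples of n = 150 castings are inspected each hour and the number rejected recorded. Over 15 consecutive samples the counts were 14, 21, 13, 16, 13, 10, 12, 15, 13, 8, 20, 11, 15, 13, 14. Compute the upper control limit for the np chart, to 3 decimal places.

24.509

p̄ = Σdᵢ / (k·n) = 208 / (15 × 150) = 0.09244
UCL = np̄ + 3·√(np̄(1−p̄)) = 13.8667 + 3 × √(13.8667×0.90756) = 13.8667 + 3 × 3.5475 = 24.5092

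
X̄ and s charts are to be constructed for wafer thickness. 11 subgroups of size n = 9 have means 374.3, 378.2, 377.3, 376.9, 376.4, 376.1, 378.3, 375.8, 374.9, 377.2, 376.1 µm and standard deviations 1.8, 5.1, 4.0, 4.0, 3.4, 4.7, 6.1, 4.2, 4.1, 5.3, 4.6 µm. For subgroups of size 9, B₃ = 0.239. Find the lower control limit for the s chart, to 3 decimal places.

1.028

s̄ = (1.8 + 5.1 + 4.0 + 4.0 + 3.4 + 4.7 + 6.1 + 4.2 + 4.1 + 5.3 + 4.6) / 11 = 4.3000
LCL_s = B₃·s̄ = 0.239 × 4.3000 = 1.0277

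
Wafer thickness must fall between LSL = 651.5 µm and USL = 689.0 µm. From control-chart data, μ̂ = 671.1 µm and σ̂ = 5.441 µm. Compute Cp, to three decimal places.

1.149

Cp = (USL − LSL) / (6σ̂) = (689.0 − 651.5) / (6 × 5.441) = 37.5000 / 32.6460 = 1.1487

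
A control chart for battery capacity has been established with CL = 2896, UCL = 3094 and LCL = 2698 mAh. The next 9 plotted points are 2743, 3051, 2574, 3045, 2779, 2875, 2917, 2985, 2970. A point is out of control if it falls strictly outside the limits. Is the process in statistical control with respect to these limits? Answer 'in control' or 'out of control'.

out of control

Compare each point to [2698, 3094]: sample 3 = 2574 < LCL.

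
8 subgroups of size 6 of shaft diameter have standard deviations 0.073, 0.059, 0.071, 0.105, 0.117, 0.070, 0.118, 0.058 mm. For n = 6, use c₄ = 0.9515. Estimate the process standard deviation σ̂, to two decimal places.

s̄ = (0.073 + 0.059 + 0.071 + 0.105 + 0.117 + 0.070 + 0.118 + 0.058) / 8 = 0.0839
σ̂ = s̄ / c₄ = 0.0839 / 0.9515 = 0.0882

0.09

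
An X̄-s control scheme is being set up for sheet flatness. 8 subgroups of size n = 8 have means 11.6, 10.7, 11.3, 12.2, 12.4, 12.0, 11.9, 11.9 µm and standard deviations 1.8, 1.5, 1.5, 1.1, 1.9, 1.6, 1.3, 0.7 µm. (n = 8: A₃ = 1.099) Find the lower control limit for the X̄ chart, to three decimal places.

X̄̄ = (11.6 + 10.7 + 11.3 + 12.2 + 12.4 + 12.0 + 11.9 + 11.9) / 8 = 11.7500
s̄ = (1.8 + 1.5 + 1.5 + 1.1 + 1.9 + 1.6 + 1.3 + 0.7) / 8 = 1.4250
LCL = X̄̄ − A₃·s̄ = 11.7500 − 1.099 × 1.4250 = 10.1839

10.184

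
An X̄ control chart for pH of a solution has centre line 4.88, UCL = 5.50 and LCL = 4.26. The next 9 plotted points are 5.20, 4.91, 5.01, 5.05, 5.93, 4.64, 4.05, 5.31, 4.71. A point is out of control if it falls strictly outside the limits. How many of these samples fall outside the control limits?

Compare each point to [4.26, 5.50]: sample 5 = 5.93 > UCL; sample 7 = 4.05 < LCL.

2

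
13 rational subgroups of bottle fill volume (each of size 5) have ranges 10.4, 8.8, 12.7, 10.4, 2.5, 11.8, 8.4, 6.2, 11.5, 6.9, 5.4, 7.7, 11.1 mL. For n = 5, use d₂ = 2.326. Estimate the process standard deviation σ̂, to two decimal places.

R̄ = (10.4 + 8.8 + 12.7 + 10.4 + 2.5 + 11.8 + 8.4 + 6.2 + 11.5 + 6.9 + 5.4 + 7.7 + 11.1) / 13 = 8.7538
σ̂ = R̄ / d₂ = 8.7538 / 2.326 = 3.7635

3.76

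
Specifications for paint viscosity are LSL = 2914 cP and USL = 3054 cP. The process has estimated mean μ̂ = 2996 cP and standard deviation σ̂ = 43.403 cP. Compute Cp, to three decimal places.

Cp = (USL − LSL) / (6σ̂) = (3054 − 2914) / (6 × 43.403) = 140.0000 / 260.4180 = 0.5376

0.538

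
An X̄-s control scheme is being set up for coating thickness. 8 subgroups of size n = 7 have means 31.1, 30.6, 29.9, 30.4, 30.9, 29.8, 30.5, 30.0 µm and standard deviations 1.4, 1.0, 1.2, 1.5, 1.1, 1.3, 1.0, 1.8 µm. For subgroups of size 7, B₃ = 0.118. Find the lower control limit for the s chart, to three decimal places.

0.152

s̄ = (1.4 + 1.0 + 1.2 + 1.5 + 1.1 + 1.3 + 1.0 + 1.8) / 8 = 1.2875
LCL_s = B₃·s̄ = 0.118 × 1.2875 = 0.1519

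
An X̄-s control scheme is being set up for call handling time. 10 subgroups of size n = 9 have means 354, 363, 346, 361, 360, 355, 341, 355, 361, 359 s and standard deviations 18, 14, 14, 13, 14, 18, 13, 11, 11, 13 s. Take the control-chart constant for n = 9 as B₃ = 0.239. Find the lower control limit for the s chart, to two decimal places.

3.32

s̄ = (18 + 14 + 14 + 13 + 14 + 18 + 13 + 11 + 11 + 13) / 10 = 13.9000
LCL_s = B₃·s̄ = 0.239 × 13.9000 = 3.3221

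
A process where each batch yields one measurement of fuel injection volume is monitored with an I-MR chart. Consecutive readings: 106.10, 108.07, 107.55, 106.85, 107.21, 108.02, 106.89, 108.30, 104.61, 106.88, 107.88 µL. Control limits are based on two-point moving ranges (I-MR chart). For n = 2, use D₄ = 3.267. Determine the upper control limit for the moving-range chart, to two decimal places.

4.53

Moving ranges: 1.97, 0.52, 0.70, 0.36, 0.81, 1.13, 1.41, 3.69, 2.27, 1.00; M̄R̄ = 13.8600 / 10 = 1.3860
UCL_MR = D₄·M̄R̄ = 3.267 × 1.3860 = 4.5281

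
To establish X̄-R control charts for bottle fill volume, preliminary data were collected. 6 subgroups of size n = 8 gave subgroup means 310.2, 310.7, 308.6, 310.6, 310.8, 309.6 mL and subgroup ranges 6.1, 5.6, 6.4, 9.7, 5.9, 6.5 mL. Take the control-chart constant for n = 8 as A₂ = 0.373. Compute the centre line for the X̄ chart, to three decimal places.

X̄̄ = (310.2 + 310.7 + 308.6 + 310.6 + 310.8 + 309.6) / 6 = 1860.5000 / 6 = 310.0833
CL = X̄̄ = 310.0833

310.083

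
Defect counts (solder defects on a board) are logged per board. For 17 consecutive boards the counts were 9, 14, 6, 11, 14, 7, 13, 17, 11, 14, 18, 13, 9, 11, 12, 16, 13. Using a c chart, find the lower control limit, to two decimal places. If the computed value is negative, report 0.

c̄ = (9 + 14 + 6 + 11 + 14 + 7 + 13 + 17 + 11 + 14 + 18 + 13 + 9 + 11 + 12 + 16 + 13) / 17 = 208 / 17 = 12.2353
LCL = c̄ − 3√c̄ = 12.2353 − 3 × 3.4979 = 1.7416

1.74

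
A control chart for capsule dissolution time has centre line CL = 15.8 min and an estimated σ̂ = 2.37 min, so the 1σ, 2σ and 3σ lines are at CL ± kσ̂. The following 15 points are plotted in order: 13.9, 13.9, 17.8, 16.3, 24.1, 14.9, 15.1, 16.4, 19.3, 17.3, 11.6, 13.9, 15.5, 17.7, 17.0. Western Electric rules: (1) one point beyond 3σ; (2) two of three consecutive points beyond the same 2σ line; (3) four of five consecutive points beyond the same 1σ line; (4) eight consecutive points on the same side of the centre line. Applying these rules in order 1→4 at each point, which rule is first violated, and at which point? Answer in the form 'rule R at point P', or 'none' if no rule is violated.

Zone of each point (C = within 1σ̂, B = 1σ̂–2σ̂, A = 2σ̂–3σ̂, * = beyond 3σ̂; sign = side of CL): 1:-C, 2:-C, 3:+C, 4:+C, 5:+*, 6:-C, 7:-C, 8:+C, 9:+B, 10:+C, 11:-B, 12:-C, 13:-C, 14:+C, 15:+C
Rule 1 (one point beyond the 3σ limits) is satisfied at point 5.

rule 1 at point 5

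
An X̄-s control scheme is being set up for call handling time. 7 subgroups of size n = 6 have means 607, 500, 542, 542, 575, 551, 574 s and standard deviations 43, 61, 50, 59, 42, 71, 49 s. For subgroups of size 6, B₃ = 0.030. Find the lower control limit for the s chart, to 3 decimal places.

1.607

s̄ = (43 + 61 + 50 + 59 + 42 + 71 + 49) / 7 = 53.5714
LCL_s = B₃·s̄ = 0.030 × 53.5714 = 1.6071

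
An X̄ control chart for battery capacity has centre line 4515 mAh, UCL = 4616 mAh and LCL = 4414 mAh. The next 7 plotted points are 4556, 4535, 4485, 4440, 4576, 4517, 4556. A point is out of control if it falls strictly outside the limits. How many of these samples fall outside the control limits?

All 7 points lie within [4414, 4616].

0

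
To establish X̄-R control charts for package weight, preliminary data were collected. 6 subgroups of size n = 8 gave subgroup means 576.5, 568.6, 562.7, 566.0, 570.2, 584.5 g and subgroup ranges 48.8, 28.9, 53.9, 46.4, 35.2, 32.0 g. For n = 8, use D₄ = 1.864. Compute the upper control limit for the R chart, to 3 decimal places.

76.175

R̄ = (48.8 + 28.9 + 53.9 + 46.4 + 35.2 + 32.0) / 6 = 245.2000 / 6 = 40.8667
UCL_R = D₄·R̄ = 1.864 × 40.8667 = 76.1755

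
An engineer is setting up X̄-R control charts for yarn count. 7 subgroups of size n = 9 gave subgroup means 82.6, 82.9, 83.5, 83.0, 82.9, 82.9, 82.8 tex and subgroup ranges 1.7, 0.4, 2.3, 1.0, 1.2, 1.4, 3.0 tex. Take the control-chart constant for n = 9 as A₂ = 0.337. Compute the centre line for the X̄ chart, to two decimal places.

82.94

X̄̄ = (82.6 + 82.9 + 83.5 + 83.0 + 82.9 + 82.9 + 82.8) / 7 = 580.6000 / 7 = 82.9429
CL = X̄̄ = 82.9429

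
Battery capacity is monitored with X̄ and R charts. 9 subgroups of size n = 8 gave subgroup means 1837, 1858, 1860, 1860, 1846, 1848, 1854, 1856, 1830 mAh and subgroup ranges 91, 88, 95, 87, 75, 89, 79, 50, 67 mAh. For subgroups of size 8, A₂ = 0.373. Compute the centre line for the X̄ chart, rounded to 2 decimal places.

X̄̄ = (1837 + 1858 + 1860 + 1860 + 1846 + 1848 + 1854 + 1856 + 1830) / 9 = 16649.0000 / 9 = 1849.8889
CL = X̄̄ = 1849.8889

1849.89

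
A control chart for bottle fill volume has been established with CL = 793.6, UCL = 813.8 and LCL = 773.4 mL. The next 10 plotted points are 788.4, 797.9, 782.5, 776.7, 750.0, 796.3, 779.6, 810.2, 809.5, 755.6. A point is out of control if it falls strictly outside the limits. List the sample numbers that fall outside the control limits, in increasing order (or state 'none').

5, 10

Compare each point to [773.4, 813.8]: sample 5 = 750.0 < LCL; sample 10 = 755.6 < LCL.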